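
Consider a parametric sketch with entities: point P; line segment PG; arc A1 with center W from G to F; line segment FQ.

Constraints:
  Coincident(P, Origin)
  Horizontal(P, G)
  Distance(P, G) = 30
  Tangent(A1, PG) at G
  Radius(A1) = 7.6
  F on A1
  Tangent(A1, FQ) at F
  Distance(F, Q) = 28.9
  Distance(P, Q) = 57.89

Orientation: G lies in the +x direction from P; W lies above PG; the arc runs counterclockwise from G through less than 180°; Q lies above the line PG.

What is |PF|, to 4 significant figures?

37.13

Checks: |WF| = 7.600 ✓; ∠(WF, FQ) = 90.00° ✓; |FQ| = 28.90 ✓; |PQ| = 57.89 ✓.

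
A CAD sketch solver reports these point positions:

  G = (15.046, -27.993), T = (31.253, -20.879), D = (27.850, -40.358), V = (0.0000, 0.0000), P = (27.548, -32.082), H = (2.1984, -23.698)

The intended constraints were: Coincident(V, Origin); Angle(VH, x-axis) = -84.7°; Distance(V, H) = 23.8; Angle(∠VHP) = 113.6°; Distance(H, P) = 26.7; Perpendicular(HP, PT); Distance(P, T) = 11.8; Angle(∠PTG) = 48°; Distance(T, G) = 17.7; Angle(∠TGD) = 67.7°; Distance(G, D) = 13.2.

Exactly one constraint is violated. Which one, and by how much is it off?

Distance(G, D) = 13.2 — off by 4.60.

V = (0.00, 0.00) ✓; VH at -84.70° ✓; |VH| = 23.80 ✓; ∠VHP = 113.6° ✓; |HP| = 26.70 ✓; ∠(HP, PT) = 90.00° ✓; |PT| = 11.80 ✓; ∠PTG = 48.00° ✓; |TG| = 17.70 ✓; ∠TGD = 67.70° ✓; |GD| = 17.80 ✗.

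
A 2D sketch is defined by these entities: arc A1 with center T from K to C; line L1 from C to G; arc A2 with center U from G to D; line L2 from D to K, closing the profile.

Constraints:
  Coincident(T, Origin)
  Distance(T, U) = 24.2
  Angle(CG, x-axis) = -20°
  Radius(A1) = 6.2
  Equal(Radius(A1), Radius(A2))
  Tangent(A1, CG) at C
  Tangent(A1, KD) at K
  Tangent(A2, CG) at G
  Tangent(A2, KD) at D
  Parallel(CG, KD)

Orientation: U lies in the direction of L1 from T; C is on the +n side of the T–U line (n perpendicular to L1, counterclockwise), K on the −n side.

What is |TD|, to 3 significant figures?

25.0

The slot axis is L1's direction at -20.0°, so u = (cos -20.0°, sin -20.0°) = (0.940, -0.342) and n = (−sin -20.0°, cos -20.0°) = (0.342, 0.940). T is at the origin and U lies 24.2 along u from T, so U = 24.2·u = (22.7, -8.28). Tangency of A1 to both parallel lines with radius 6.2 puts C and K at T ± 6.2·n: C = (2.12, 5.83), K = (-2.12, -5.83). Equal radii place G and D the same way about U: G = U + 6.2·n = (24.9, -2.45), D = U − 6.2·n = (20.6, -14.1). Then |TD| = |D − T| = 25.0.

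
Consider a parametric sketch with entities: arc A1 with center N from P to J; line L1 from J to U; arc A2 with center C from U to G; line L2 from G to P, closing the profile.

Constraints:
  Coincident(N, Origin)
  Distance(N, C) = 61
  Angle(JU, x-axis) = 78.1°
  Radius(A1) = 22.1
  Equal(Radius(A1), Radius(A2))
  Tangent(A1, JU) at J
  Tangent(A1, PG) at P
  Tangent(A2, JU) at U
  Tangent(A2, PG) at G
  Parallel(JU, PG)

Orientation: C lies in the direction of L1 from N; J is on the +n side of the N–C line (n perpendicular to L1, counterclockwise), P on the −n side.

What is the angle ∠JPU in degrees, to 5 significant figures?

54.073°

The slot axis is L1's direction at 78.1°, so u = (cos 78.1°, sin 78.1°) = (0.20620, 0.97851) and n = (−sin 78.1°, cos 78.1°) = (-0.97851, 0.20620). N is at the origin and C lies 61.0 along u from N, so C = 61.0·u = (12.578, 59.689). Tangency of A1 to both parallel lines with radius 22.1 puts J and P at N ± 22.1·n: J = (-21.625, 4.5571), P = (21.625, -4.5571). Equal radii place U and G the same way about C: U = C + 22.1·n = (-9.0466, 64.246), G = C − 22.1·n = (34.204, 55.132). Then cos ∠JPU = PJ·PU / (|PJ||PU|), giving 54.073°.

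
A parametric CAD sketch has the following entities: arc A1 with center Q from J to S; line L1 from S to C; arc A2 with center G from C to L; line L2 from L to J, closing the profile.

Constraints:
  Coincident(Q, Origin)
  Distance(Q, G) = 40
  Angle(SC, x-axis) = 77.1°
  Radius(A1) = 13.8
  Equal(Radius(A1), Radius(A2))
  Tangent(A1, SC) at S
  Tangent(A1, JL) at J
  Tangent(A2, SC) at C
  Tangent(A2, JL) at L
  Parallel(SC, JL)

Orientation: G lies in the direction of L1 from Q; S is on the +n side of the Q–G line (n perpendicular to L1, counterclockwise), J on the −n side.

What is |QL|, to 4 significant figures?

42.31

The slot axis is L1's direction at 77.1°, so u = (cos 77.1°, sin 77.1°) = (0.2233, 0.9748) and n = (−sin 77.1°, cos 77.1°) = (-0.9748, 0.2233). Q is at the origin and G lies 40.0 along u from Q, so G = 40.0·u = (8.930, 38.99). Tangency of A1 to both parallel lines with radius 13.8 puts S and J at Q ± 13.8·n: S = (-13.45, 3.081), J = (13.45, -3.081). Equal radii place C and L the same way about G: C = G + 13.8·n = (-4.522, 42.07), L = G − 13.8·n = (22.38, 35.91). Then |QL| = |L − Q| = 42.31.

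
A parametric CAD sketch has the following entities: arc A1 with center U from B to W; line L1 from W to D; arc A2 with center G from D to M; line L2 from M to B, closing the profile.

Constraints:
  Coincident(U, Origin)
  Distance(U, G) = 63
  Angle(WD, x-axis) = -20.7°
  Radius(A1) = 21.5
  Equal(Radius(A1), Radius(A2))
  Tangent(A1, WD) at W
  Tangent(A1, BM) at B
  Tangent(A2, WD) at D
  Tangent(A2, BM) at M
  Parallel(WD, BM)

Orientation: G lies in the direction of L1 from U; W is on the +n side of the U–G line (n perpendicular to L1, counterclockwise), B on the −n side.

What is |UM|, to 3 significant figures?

66.6

The slot axis is L1's direction at -20.7°, so u = (cos -20.7°, sin -20.7°) = (0.935, -0.353) and n = (−sin -20.7°, cos -20.7°) = (0.353, 0.935). U is at the origin and G lies 63.0 along u from U, so G = 63.0·u = (58.9, -22.3). Tangency of A1 to both parallel lines with radius 21.5 puts W and B at U ± 21.5·n: W = (7.60, 20.1), B = (-7.60, -20.1). Equal radii place D and M the same way about G: D = G + 21.5·n = (66.5, -2.16), M = G − 21.5·n = (51.3, -42.4). Then |UM| = |M − U| = 66.6.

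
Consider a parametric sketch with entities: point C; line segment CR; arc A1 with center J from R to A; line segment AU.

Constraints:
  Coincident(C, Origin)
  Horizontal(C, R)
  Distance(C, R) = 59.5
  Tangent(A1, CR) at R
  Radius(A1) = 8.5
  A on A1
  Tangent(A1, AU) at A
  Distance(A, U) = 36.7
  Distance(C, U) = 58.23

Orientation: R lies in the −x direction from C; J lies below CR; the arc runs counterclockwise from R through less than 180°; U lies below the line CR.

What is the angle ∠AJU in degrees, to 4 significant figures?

76.96°

Checks: ∠(JR, RC) = 90.00° ✓; |JR| = 8.500 ✓; |JA| = 8.500 ✓; ∠(JA, AU) = 90.00° ✓; |AU| = 36.70 ✓; |CU| = 58.23 ✓.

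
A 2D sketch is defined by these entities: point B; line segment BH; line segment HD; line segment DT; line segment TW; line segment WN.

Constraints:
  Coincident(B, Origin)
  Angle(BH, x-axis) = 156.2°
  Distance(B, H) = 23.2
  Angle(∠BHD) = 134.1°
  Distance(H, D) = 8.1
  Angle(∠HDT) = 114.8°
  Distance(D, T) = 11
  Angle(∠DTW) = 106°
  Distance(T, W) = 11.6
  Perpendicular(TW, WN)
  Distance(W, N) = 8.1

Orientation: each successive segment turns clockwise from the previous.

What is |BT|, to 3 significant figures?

29.6

B is at the origin; BH runs at 156.2° with length 23.2, so H = (-21.2, 9.36). ∠BHD = 134.1° gives HD at 110° from the x-axis; with |HD| = 8.1, D = (-24.0, 17.0). ∠HDT = 114.8° gives DT at 45.1° from the x-axis; with |DT| = 11.0, T = (-16.3, 24.8). Then |BT| = |T − B| = 29.6.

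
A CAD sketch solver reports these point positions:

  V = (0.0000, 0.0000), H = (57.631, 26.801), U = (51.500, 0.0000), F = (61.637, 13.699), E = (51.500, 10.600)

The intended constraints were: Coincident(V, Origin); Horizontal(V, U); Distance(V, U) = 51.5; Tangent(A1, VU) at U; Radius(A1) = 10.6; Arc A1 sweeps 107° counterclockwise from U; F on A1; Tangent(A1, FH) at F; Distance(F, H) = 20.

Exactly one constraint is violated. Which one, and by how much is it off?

Distance(F, H) = 20 — off by 6.30.

V = (0.00, 0.00) ✓; V.y = 0.00, U.y = 0.00 ✓; |VU| = 51.50 ✓; ∠(EU, UV) = 90.00° ✓; |EU| = 10.60 ✓; bearing(E→F) − bearing(E→U) = 107.0° ✓; |EF| = 10.60 ✓; ∠(EF, FH) = 90.00° ✓; |FH| = 13.70 ✗.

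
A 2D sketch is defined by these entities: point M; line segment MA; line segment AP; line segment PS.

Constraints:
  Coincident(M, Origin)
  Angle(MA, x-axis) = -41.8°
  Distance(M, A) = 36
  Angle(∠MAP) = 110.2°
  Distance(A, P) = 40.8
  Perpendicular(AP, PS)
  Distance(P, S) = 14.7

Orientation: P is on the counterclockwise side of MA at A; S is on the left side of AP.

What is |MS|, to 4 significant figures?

56.55

M is at the origin; MA runs at -41.8° with length 36.0, so A = 36.0·(cos -41.8°, sin -41.8°) = (26.84, -24.00). ∠MAP = 110.2°, so AP runs at -41.8° + (180° − 110.2°) = 28.00° from the x-axis; with |AP| = 40.8, P = A + 40.8·(cos 28.00°, sin 28.00°) = (62.86, -4.841). AP is perpendicular to PS; with |PS| = 14.7 on the left of AP, S = P + 14.7·(-0.4695, 0.8829) = (55.96, 8.139). Then |MS| = |S − M| = 56.55.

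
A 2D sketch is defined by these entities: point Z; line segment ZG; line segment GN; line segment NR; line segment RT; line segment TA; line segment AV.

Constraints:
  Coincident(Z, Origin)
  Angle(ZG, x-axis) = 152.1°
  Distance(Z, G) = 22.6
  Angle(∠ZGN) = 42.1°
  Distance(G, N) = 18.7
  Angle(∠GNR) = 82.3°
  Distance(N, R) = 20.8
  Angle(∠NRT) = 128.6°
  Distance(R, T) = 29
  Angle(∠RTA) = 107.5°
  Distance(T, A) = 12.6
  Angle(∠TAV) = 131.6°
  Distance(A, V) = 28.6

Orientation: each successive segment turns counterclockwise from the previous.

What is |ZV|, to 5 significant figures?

38.888

∠RTA = 107.5° gives TA at 151.60° from the x-axis; with |TA| = 12.6, A = (-0.76094, 37.141). ∠TAV = 131.6° gives AV at -160.00° from the x-axis; with |AV| = 28.6, V = (-27.636, 27.360). Then |ZV| = |V − Z| = 38.888.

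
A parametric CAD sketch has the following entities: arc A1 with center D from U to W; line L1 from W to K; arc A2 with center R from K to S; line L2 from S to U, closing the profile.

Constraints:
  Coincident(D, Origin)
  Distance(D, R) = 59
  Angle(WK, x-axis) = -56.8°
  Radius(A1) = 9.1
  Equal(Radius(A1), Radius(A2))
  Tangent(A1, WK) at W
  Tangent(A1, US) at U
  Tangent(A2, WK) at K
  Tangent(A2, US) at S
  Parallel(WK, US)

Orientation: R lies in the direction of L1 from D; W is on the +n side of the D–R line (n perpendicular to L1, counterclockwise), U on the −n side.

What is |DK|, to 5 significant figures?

59.698

The slot axis is L1's direction at -56.8°, so u = (cos -56.8°, sin -56.8°) = (0.54756, -0.83676) and n = (−sin -56.8°, cos -56.8°) = (0.83676, 0.54756). D is at the origin and R lies 59.0 along u from D, so R = 59.0·u = (32.306, -49.369). Tangency of A1 to both parallel lines with radius 9.1 puts W and U at D ± 9.1·n: W = (7.6146, 4.9828), U = (-7.6146, -4.9828). Equal radii place K and S the same way about R: K = R + 9.1·n = (39.921, -44.386), S = R − 9.1·n = (24.692, -54.352). Then |DK| = |K − D| = 59.698.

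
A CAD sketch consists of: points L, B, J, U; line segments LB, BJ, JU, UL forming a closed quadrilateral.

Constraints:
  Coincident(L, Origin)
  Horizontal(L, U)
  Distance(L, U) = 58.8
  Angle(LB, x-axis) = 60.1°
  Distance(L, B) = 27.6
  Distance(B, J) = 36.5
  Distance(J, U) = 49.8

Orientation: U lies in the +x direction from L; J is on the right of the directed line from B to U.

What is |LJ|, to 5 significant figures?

16.325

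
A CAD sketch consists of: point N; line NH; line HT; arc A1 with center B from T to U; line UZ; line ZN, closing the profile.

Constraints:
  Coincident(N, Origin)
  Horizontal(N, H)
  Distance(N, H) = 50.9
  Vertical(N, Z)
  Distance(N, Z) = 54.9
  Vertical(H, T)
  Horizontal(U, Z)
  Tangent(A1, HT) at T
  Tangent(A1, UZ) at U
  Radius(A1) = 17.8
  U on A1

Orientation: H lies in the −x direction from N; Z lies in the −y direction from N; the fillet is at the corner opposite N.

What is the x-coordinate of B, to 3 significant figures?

-33.1

N is at the origin; NH is horizontal with |NH| = 50.9 and H on the −x side, so H = (-50.9, 0.00). NZ is vertical with |NZ| = 54.9 and Z on the −y side, so Z = (0.00, -54.9). The virtual corner opposite N is at (-50.9, -54.9). Since A1 is tangent to HT there, BT ⟂ HT and tangency of A1 to UZ means the radius BU is perpendicular to UZ, with radius 17.8, so the center B sits 17.8 in from both sides at B = (-33.1, -37.1). So B.x = -33.1.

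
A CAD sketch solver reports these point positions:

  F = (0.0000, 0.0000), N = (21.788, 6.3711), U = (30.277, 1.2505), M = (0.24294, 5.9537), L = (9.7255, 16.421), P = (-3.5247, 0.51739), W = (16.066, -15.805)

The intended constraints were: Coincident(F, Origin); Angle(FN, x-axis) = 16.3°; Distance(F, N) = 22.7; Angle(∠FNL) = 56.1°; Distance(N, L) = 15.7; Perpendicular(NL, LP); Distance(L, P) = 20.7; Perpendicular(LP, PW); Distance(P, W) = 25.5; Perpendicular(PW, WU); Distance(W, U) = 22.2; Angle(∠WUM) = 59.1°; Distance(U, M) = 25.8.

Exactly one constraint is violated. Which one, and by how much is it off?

Distance(U, M) = 25.8 — off by 4.60.

F = (0.00, 0.00) ✓; FN at 16.30° ✓; |FN| = 22.70 ✓; ∠FNL = 56.10° ✓; |NL| = 15.70 ✓; ∠(NL, LP) = 90.00° ✓; |LP| = 20.70 ✓; ∠(LP, PW) = 90.00° ✓; |PW| = 25.50 ✓; ∠(PW, WU) = 90.00° ✓; |WU| = 22.20 ✓; ∠WUM = 59.10° ✓; |UM| = 30.40 ✗.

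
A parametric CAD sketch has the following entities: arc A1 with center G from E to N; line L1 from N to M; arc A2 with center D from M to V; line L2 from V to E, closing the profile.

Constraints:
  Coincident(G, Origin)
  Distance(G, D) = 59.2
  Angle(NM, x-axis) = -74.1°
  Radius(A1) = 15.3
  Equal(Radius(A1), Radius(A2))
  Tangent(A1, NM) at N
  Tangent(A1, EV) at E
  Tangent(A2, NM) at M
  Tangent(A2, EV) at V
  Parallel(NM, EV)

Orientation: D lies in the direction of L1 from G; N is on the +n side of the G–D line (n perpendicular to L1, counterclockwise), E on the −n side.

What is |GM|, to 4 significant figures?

61.15

Tangency of A1 to both parallel lines with radius 15.3 puts N and E at G ± 15.3·n: N = (14.71, 4.192), E = (-14.71, -4.192). Equal radii place M and V the same way about D: M = D + 15.3·n = (30.93, -52.74), V = D − 15.3·n = (1.504, -61.13). Then |GM| = |M − G| = 61.15.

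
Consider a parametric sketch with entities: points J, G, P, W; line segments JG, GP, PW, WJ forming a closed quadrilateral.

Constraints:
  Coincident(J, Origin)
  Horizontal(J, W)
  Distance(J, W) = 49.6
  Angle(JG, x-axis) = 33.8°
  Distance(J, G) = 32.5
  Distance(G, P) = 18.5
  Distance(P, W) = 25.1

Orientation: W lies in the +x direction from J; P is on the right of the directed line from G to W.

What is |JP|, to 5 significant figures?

24.503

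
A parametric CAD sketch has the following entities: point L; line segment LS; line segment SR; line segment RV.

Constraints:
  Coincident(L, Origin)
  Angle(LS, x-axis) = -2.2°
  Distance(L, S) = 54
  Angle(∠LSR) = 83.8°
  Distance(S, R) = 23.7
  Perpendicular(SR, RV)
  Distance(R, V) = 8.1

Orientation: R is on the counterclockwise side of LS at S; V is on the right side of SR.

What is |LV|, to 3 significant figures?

64.3

∠LSR = 83.8°, so SR runs at -2.2° + (180° − 83.8°) = 94.0° from the x-axis; with |SR| = 23.7, R = S + 23.7·(cos 94.0°, sin 94.0°) = (52.3, 21.6). The perpendicularity gives RV at right angles to SR; with |RV| = 8.1 on the right of SR, V = R + 8.1·(0.998, 0.0698) = (60.4, 22.1). Then |LV| = |V − L| = 64.3.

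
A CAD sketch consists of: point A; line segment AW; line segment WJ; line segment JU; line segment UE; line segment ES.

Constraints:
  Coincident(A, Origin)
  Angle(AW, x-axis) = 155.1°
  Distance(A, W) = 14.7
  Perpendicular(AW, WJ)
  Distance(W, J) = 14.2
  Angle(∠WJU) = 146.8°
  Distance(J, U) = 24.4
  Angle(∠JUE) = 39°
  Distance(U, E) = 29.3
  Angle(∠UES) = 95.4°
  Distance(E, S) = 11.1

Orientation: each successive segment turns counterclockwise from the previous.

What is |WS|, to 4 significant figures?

6.362

∠JUE = 39.0° gives UE at 59.30° from the x-axis; with |UE| = 29.3, E = (-0.8311, -5.642). ∠UES = 95.4° gives ES at 143.9° from the x-axis; with |ES| = 11.1, S = (-9.800, 0.8985). Then |WS| = |S − W| = 6.362.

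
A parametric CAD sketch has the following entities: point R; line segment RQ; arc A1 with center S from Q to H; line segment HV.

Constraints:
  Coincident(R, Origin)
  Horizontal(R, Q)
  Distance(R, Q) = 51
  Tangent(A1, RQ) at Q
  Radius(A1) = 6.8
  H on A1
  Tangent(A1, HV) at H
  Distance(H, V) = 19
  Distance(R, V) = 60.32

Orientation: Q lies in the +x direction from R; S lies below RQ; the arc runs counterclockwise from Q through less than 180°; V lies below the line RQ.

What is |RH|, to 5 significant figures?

46.126

R is at the origin; RQ is horizontal with |RQ| = 51.0 and Q on the +x side, so Q = (51.000, 0.0000). Tangency of A1 to RQ means the radius SQ is perpendicular to RQ, so S = Q + (0, -6.8) = (51.000, -6.8000). Since SH ⟂ HV (tangency), |SV| = √(6.8² + 19.0²) = 20.180 regardless of where H sits on A1. So V lies on both circle(R, 60.32) and circle(S, 20.180); the below-RQ intersection is V = (54.066, -26.746). H is the foot of the tangent from V: H = (45.020, -10.038).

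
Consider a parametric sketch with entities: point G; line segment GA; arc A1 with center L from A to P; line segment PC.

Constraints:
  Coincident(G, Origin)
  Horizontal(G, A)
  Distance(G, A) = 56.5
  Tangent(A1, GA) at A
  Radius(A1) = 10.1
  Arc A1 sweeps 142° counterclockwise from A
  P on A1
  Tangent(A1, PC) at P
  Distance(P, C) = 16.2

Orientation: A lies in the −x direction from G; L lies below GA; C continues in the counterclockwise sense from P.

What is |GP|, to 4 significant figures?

65.27

Tangency of A1 to GA means the radius LA is perpendicular to GA, so L = A + (0, -10.1) = (-56.50, -10.10). On A1, A sits at bearing 90° from L; a 142° counterclockwise sweep puts P at bearing 232°, so P = L + 10.1·(cos 232°, sin 232°) = (-62.72, -18.06). Then |GP| = |P − G| = 65.27.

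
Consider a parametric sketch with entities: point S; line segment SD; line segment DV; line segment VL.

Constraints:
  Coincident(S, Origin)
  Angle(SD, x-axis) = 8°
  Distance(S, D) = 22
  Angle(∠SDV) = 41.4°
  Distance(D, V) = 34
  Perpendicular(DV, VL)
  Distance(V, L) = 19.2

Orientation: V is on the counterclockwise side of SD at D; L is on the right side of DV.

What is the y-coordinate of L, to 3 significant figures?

37.8

S is at the origin; SD runs at 8.0° with length 22.0, so D = 22.0·(cos 8.0°, sin 8.0°) = (21.8, 3.06). ∠SDV = 41.4°, so DV runs at 8.0° + (180° − 41.4°) = 147° from the x-axis; with |DV| = 34.0, V = D + 34.0·(cos 147°, sin 147°) = (-6.60, 21.8). DV ⟂ VL; with |VL| = 19.2 on the right of DV, L = V + 19.2·(0.550, 0.835) = (3.97, 37.8). So L.y = 37.8.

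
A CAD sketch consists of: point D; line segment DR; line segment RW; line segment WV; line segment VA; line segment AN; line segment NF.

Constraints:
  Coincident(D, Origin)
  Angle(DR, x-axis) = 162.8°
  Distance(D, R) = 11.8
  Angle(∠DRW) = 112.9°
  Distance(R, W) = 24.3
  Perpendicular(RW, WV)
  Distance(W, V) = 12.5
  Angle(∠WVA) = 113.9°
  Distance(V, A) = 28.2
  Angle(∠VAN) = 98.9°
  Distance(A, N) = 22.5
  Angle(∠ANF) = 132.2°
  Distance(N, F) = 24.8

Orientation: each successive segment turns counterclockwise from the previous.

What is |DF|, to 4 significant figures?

29.93

∠VAN = 98.9° gives AN at 107.1° from the x-axis; with |AN| = 22.5, N = (1.367, 10.72). ∠ANF = 132.2° gives NF at 154.9° from the x-axis; with |NF| = 24.8, F = (-21.09, 21.24). Then |DF| = |F − D| = 29.93.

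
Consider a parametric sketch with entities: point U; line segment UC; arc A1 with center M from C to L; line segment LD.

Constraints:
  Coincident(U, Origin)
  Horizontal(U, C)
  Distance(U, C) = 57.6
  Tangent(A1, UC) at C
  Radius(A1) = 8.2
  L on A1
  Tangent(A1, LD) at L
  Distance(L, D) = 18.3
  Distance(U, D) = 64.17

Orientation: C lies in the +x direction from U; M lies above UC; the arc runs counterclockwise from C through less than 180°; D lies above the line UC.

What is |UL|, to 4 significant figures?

66.10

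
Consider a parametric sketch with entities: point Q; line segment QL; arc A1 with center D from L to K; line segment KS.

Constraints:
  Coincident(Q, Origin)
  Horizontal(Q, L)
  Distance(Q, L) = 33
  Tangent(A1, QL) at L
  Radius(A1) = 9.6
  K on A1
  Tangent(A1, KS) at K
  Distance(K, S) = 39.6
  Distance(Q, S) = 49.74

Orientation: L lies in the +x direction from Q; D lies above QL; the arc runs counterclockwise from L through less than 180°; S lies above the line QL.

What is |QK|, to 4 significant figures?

43.46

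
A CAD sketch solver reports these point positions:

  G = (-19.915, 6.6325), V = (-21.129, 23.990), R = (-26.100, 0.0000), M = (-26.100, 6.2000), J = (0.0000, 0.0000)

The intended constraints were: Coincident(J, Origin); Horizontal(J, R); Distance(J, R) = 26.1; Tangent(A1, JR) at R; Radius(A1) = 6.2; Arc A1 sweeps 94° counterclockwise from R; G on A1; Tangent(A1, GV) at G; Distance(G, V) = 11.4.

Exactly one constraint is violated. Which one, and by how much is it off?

Distance(G, V) = 11.4 — off by 6.00.

J = (0.00, 0.00) ✓; J.y = 0.00, R.y = 0.00 ✓; |JR| = 26.10 ✓; ∠(MR, RJ) = 90.00° ✓; |MR| = 6.200 ✓; bearing(M→G) − bearing(M→R) = 94.00° ✓; |MG| = 6.200 ✓; ∠(MG, GV) = 90.00° ✓; |GV| = 17.40 ✗.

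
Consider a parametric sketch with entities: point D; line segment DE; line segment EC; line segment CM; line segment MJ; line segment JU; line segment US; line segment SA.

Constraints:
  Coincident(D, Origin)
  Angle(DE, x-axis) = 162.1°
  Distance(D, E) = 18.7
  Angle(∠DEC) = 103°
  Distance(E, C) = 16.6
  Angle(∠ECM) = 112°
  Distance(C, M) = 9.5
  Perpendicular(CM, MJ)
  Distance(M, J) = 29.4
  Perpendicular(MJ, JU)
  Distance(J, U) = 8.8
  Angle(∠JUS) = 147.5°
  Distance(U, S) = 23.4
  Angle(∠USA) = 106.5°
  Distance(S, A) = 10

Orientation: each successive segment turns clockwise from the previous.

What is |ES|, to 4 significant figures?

12.90

MJ ⟂ JU, so JU runs at -162.9°; with |JU| = 8.8, U = (-7.063, -5.608). ∠JUS = 147.5° gives US at 164.6° from the x-axis; with |US| = 23.4, S = (-29.62, 0.6064). Then |ES| = |S − E| = 12.90.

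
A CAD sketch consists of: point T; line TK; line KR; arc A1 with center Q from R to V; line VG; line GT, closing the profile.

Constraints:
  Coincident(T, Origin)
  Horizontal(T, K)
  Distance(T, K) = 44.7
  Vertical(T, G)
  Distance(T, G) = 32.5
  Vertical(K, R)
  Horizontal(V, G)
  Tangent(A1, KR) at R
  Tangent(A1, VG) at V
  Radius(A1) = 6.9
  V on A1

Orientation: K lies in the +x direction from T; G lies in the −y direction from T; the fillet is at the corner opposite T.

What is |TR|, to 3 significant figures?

51.5

T is at the origin; TK is horizontal with |TK| = 44.7 and K on the +x side, so K = (44.7, 0.00). T and G share the same x with |TG| = 32.5 and G on the −y side, so G = (0.00, -32.5). The virtual corner opposite T is at (44.7, -32.5). A1 meets KR tangentially, so QR is at right angles to KR and since A1 is tangent to VG there, QV ⟂ VG, with radius 6.9, so the center Q sits 6.9 in from both sides at Q = (37.8, -25.6). That places the tangent points at R = (44.7, -25.6) on KR and V = (37.8, -32.5) on VG. Then |TR| = |R − T| = 51.5.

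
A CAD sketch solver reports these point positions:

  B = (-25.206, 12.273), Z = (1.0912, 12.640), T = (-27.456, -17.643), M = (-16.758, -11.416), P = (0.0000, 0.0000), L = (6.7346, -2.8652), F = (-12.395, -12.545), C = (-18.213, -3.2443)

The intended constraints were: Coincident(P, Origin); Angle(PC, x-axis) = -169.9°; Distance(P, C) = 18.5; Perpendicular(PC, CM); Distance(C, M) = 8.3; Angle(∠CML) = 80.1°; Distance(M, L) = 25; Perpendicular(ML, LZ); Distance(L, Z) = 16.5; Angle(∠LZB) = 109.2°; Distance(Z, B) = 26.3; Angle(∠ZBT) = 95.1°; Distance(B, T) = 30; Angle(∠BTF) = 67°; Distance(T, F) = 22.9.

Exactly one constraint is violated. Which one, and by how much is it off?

Distance(T, F) = 22.9 — off by 7.00.

P = (0.00, 0.00) ✓; PC at -169.9° ✓; |PC| = 18.50 ✓; ∠(PC, CM) = 90.00° ✓; |CM| = 8.300 ✓; ∠CML = 80.10° ✓; |ML| = 25.00 ✓; ∠(ML, LZ) = 90.00° ✓; |LZ| = 16.50 ✓; ∠LZB = 109.2° ✓; |ZB| = 26.30 ✓; ∠ZBT = 95.10° ✓; |BT| = 30.00 ✓; ∠BTF = 67.00° ✓; |TF| = 15.90 ✗.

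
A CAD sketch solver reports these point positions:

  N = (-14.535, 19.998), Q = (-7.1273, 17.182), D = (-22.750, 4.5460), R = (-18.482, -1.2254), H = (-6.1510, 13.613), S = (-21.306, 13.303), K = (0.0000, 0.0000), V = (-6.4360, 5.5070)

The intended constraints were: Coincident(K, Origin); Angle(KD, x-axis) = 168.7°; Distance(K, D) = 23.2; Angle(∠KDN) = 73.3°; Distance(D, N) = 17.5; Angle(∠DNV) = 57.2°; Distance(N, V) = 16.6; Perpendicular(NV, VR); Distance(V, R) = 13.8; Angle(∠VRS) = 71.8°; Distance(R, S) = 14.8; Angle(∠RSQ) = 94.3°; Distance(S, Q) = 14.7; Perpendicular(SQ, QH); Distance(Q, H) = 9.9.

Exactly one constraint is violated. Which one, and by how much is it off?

Distance(Q, H) = 9.9 — off by 6.20.

K = (0.00, 0.00) ✓; KD at 168.7° ✓; |KD| = 23.20 ✓; ∠KDN = 73.30° ✓; |DN| = 17.50 ✓; ∠DNV = 57.20° ✓; |NV| = 16.60 ✓; ∠(NV, VR) = 90.00° ✓; |VR| = 13.80 ✓; ∠VRS = 71.80° ✓; |RS| = 14.80 ✓; ∠RSQ = 94.30° ✓; |SQ| = 14.70 ✓; ∠(SQ, QH) = 90.00° ✓; |QH| = 3.700 ✗.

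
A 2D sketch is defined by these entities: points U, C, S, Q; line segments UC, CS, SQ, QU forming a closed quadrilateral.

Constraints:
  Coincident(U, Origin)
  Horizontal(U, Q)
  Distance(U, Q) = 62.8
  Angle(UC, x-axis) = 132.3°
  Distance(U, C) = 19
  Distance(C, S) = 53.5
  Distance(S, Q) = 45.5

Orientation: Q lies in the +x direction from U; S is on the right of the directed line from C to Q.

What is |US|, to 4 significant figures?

34.51

Checks: |CS| = 53.50 ✓; |SQ| = 45.50 ✓.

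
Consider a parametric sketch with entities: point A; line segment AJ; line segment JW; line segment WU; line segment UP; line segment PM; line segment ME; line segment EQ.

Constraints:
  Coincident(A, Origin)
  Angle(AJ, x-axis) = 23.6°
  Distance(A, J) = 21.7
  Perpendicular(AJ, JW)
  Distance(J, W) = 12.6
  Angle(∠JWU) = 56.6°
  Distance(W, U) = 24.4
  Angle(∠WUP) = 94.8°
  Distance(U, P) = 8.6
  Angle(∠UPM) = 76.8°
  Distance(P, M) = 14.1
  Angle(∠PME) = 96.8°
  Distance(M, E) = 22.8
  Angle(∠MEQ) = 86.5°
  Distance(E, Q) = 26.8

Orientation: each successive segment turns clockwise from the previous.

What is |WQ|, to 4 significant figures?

40.93

∠PME = 96.8° gives ME at -101.4° from the x-axis; with |ME| = 22.8, E = (10.52, -16.89). ∠MEQ = 86.5° gives EQ at 165.1° from the x-axis; with |EQ| = 26.8, Q = (-15.38, -10.00). Then |WQ| = |Q − W| = 40.93.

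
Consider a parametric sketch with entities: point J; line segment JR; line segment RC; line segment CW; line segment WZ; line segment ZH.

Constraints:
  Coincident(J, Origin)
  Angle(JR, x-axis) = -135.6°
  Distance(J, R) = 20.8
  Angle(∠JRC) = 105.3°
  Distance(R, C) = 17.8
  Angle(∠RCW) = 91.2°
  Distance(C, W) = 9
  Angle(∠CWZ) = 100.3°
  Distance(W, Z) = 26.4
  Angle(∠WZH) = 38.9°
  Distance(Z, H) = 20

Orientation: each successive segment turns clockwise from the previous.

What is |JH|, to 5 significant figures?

23.605

J is at the origin; JR runs at -135.6° with length 20.8, so R = (-14.861, -14.553). ∠JRC = 105.3° gives RC at 149.70° from the x-axis; with |RC| = 17.8, C = (-30.229, -5.5724). ∠RCW = 91.2° gives CW at 60.900° from the x-axis; with |CW| = 9.0, W = (-25.852, 2.2915). ∠CWZ = 100.3° gives WZ at -18.800° from the x-axis; with |WZ| = 26.4, Z = (-0.86091, -6.2163). ∠WZH = 38.9° gives ZH at -159.90° from the x-axis; with |ZH| = 20.0, H = (-19.643, -13.089). Then |JH| = |H − J| = 23.605.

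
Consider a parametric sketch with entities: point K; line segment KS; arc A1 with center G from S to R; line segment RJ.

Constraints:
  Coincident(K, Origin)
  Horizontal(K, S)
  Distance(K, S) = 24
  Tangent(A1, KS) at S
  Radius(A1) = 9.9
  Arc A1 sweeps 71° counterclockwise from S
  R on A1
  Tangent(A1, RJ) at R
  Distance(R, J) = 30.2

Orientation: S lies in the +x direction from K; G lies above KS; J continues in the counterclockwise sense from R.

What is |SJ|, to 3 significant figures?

40.1

K is at the origin; K and S share the same y with |KS| = 24.0 and S on the +x side, so S = (24.0, 0.00). The tangent condition forces GS to be normal to KS, so G = S + (0, 9.9) = (24.0, 9.90). On A1, S sits at bearing -90° from G; a 71° counterclockwise sweep puts R at bearing -19°, so R = G + 9.9·(cos -19°, sin -19°) = (33.4, 6.68). Tangency of A1 to RJ means the radius GR is perpendicular to RJ, so RJ runs along (−sin -19°, cos -19°); with |RJ| = 30.2, J = (43.2, 35.2). Then |SJ| = |J − S| = 40.1.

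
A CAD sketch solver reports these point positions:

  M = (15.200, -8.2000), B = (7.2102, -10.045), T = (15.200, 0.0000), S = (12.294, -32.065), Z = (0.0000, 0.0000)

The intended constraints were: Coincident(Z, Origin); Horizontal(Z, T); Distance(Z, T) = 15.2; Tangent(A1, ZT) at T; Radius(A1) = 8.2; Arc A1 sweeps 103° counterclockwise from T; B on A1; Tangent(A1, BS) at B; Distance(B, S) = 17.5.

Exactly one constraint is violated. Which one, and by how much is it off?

Distance(B, S) = 17.5 — off by 5.10.

Z = (0.00, 0.00) ✓; Z.y = 0.00, T.y = 0.00 ✓; |ZT| = 15.20 ✓; ∠(MT, TZ) = 90.00° ✓; |MT| = 8.200 ✓; bearing(M→B) − bearing(M→T) = 103.0° ✓; |MB| = 8.200 ✓; ∠(MB, BS) = 90.00° ✓; |BS| = 22.60 ✗.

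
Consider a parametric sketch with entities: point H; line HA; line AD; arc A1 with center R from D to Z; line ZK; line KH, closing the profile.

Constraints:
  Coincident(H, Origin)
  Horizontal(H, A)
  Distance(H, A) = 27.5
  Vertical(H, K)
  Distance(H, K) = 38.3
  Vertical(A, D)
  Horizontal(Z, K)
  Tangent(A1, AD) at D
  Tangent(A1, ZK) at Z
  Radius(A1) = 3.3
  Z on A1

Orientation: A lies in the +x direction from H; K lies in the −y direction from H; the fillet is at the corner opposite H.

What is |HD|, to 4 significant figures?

44.51

The virtual corner opposite H is at (27.50, -38.30). Since A1 is tangent to AD there, RD ⟂ AD and the tangent condition forces RZ to be normal to ZK, with radius 3.3, so the center R sits 3.3 in from both sides at R = (24.20, -35.00). That places the tangent points at D = (27.50, -35.00) on AD and Z = (24.20, -38.30) on ZK. Then |HD| = |D − H| = 44.51.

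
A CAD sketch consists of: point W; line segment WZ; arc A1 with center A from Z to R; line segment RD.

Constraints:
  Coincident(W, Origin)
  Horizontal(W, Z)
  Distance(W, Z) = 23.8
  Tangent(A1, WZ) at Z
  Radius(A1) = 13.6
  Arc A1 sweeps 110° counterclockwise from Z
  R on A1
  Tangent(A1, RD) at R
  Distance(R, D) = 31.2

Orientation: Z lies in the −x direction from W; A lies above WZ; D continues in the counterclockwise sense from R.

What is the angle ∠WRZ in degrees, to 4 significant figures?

66.12°

W is at the origin; W and Z share the same y with |WZ| = 23.8 and Z on the −x side, so Z = (-23.80, 0.000). Tangency of A1 to WZ means the radius AZ is perpendicular to WZ, so A = Z + (0, 13.6) = (-23.80, 13.60). On A1, Z sits at bearing -90° from A; a 110° counterclockwise sweep puts R at bearing 20°, so R = A + 13.6·(cos 20°, sin 20°) = (-11.02, 18.25). Then cos ∠WRZ = RW·RZ / (|RW||RZ|), giving 66.12°.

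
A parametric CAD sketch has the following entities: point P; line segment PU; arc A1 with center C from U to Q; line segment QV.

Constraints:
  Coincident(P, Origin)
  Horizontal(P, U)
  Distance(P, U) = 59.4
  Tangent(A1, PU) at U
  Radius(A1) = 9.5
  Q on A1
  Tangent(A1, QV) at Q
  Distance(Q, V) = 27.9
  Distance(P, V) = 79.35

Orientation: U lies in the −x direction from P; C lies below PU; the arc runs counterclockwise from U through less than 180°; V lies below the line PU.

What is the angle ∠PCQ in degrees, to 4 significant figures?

168.1°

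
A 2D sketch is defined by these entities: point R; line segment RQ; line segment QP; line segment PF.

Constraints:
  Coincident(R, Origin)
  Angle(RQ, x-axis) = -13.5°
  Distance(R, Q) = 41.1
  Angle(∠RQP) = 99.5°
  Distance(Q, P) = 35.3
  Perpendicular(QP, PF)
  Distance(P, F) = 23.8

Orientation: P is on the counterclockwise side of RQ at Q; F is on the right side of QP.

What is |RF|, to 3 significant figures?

76.9

R is at the origin; RQ runs at -13.5° with length 41.1, so Q = 41.1·(cos -13.5°, sin -13.5°) = (40.0, -9.59). ∠RQP = 99.5°, so QP runs at -13.5° + (180° − 99.5°) = 67.0° from the x-axis; with |QP| = 35.3, P = Q + 35.3·(cos 67.0°, sin 67.0°) = (53.8, 22.9). The perpendicularity gives PF at right angles to QP; with |PF| = 23.8 on the right of QP, F = P + 23.8·(0.921, -0.391) = (75.7, 13.6). Then |RF| = |F − R| = 76.9.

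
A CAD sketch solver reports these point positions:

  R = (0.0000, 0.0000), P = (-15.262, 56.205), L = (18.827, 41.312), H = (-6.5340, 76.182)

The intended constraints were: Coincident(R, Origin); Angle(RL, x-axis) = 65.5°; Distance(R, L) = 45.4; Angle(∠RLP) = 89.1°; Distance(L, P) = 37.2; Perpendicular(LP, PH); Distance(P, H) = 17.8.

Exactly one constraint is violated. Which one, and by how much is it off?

Distance(P, H) = 17.8 — off by 4.00.

R = (0.00, 0.00) ✓; RL at 65.50° ✓; |RL| = 45.40 ✓; ∠RLP = 89.10° ✓; |LP| = 37.20 ✓; ∠(LP, PH) = 90.00° ✓; |PH| = 21.80 ✗.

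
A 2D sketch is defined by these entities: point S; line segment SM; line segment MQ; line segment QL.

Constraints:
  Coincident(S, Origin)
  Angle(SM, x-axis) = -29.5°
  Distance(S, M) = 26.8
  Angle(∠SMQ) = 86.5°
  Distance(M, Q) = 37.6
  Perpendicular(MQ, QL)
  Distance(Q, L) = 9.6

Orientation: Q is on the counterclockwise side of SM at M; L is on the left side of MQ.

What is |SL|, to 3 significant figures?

39.8

S is at the origin; SM runs at -29.5° with length 26.8, so M = 26.8·(cos -29.5°, sin -29.5°) = (23.3, -13.2). ∠SMQ = 86.5°, so MQ runs at -29.5° + (180° − 86.5°) = 64.0° from the x-axis; with |MQ| = 37.6, Q = M + 37.6·(cos 64.0°, sin 64.0°) = (39.8, 20.6). MQ ⟂ QL; with |QL| = 9.6 on the left of MQ, L = Q + 9.6·(-0.899, 0.438) = (31.2, 24.8). Then |SL| = |L − S| = 39.8.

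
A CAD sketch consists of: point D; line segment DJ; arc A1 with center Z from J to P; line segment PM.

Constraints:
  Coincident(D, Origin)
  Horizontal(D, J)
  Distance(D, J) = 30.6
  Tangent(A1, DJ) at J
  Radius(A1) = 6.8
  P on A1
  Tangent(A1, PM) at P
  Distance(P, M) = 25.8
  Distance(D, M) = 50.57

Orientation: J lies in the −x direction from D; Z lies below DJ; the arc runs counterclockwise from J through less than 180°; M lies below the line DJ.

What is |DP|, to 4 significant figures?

37.92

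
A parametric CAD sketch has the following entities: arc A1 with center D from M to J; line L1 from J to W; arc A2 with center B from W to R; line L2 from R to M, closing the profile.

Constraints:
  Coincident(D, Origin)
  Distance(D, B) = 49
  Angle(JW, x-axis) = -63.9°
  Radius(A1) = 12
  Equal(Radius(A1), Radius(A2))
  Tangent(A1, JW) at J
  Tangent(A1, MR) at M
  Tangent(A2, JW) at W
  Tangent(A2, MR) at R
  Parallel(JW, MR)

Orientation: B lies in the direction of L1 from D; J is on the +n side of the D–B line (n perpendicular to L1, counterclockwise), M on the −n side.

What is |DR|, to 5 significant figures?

50.448

Tangency of A1 to both parallel lines with radius 12.0 puts J and M at D ± 12.0·n: J = (10.776, 5.2793), M = (-10.776, -5.2793). Equal radii place W and R the same way about B: W = B + 12.0·n = (32.333, -38.724), R = B − 12.0·n = (10.781, -49.283). Then |DR| = |R − D| = 50.448.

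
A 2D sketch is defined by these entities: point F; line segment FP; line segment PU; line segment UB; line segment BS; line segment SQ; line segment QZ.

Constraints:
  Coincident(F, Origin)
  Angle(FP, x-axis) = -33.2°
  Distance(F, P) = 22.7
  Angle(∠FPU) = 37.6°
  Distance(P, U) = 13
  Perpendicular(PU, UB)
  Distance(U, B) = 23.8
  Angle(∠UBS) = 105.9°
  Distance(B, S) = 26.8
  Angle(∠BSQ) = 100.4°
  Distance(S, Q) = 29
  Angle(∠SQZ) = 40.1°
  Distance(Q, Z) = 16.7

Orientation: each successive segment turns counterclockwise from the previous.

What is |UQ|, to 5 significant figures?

38.965

F is at the origin; FP runs at -33.2° with length 22.7, so P = (18.995, -12.430). ∠FPU = 37.6° gives PU at 109.20° from the x-axis; with |PU| = 13.0, U = (14.719, -0.15279). PU is perpendicular to UB, so UB runs at -160.80°; with |UB| = 23.8, B = (-7.7569, -7.9798). ∠UBS = 105.9° gives BS at -86.700° from the x-axis; with |BS| = 26.8, S = (-6.2142, -34.735). ∠BSQ = 100.4° gives SQ at -7.1000° from the x-axis; with |SQ| = 29.0, Q = (22.563, -38.320). Then |UQ| = |Q − U| = 38.965.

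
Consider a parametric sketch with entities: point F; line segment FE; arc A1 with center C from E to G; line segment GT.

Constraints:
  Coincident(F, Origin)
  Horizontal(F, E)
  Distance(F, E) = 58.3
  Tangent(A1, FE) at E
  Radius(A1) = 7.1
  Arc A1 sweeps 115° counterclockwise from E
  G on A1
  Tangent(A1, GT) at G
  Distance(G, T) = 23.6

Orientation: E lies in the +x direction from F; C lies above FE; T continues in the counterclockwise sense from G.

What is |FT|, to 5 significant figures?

63.169

On A1, E sits at bearing -90° from C; a 115° counterclockwise sweep puts G at bearing 25°, so G = C + 7.1·(cos 25°, sin 25°) = (64.735, 10.101). Since A1 is tangent to GT there, CG ⟂ GT, so GT runs along (−sin 25°, cos 25°); with |GT| = 23.6, T = (54.761, 31.489). Then |FT| = |T − F| = 63.169.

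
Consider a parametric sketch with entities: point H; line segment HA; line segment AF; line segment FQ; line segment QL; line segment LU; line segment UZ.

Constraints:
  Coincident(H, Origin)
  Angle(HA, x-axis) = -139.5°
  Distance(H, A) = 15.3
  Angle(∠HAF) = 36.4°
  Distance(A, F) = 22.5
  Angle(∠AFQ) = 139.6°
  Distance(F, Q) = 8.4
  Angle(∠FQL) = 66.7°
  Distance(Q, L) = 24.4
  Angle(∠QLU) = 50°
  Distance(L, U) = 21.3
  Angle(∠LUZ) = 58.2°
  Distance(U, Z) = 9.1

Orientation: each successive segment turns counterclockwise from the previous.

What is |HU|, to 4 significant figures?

13.52

H is at the origin; HA runs at -139.5° with length 15.3, so A = (-11.63, -9.937). ∠HAF = 36.4° gives AF at 4.100° from the x-axis; with |AF| = 22.5, F = (10.81, -8.328). ∠AFQ = 139.6° gives FQ at 44.50° from the x-axis; with |FQ| = 8.4, Q = (16.80, -2.440). ∠FQL = 66.7° gives QL at 157.8° from the x-axis; with |QL| = 24.4, L = (-5.792, 6.779). ∠QLU = 50.0° gives LU at -72.20° from the x-axis; with |LU| = 21.3, U = (0.7196, -13.50). Then |HU| = |U − H| = 13.52.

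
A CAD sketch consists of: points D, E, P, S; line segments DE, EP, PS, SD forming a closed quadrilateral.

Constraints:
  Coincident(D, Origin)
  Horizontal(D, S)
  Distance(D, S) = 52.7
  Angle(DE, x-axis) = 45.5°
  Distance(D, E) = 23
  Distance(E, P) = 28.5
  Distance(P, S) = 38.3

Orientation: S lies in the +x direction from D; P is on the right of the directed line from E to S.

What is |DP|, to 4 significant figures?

20.34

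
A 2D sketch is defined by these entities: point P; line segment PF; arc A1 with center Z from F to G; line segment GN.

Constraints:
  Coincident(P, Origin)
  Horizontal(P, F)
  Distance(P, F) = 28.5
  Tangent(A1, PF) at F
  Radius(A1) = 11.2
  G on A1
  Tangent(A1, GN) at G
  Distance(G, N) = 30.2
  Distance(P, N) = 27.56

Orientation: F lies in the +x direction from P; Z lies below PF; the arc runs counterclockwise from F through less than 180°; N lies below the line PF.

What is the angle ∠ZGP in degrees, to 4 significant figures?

152.6°

Checks: |ZG| = 11.20 ✓; ∠(ZG, GN) = 90.00° ✓; |GN| = 30.20 ✓; |PN| = 27.56 ✓.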